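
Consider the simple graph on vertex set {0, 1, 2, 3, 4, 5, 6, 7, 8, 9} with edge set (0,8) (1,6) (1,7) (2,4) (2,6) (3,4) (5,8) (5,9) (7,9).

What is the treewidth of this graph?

A width-1 tree decomposition is:
Bags: B1 = {3, 4}  B2 = {2, 4}  B3 = {2, 6}  B4 = {1, 6}  B5 = {1, 7}  B6 = {7, 9}  B7 = {5, 9}  B8 = {5, 8}  B9 = {0, 8}
Tree: B1–B2, B2–B3, B3–B4, B4–B5, B5–B6, B6–B7, B7–B8, B8–B9
Every bag has size at most 2, so the width is 2 − 1 = 1 and tw(G) ≤ 1. Since G has at least one edge (e.g. 3–4), it is not an edgeless graph, so tw(G) ≥ 1. The upper and lower bounds meet at 1, so that is the treewidth.

1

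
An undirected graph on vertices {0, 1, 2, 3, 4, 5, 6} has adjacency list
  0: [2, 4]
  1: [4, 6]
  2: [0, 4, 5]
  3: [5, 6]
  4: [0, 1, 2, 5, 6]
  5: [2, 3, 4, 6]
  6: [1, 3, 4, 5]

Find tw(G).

A width-2 tree decomposition is:
Bags: B1 = {4, 5, 6}  B2 = {1, 4, 6}  B3 = {2, 4, 5}  B4 = {0, 2, 4}  B5 = {3, 5, 6}
Tree: B1–B2, B1–B3, B3–B4, B1–B5
The largest bag has 3 vertices, giving width 2; this decomposition certifies tw(G) ≤ 2. On the other hand G contains the 3-clique {3, 5, 6}. A clique must lie in a single bag of any decomposition, so no decomposition can have width below 2. The upper and lower bounds meet at 2, so that is the treewidth.

2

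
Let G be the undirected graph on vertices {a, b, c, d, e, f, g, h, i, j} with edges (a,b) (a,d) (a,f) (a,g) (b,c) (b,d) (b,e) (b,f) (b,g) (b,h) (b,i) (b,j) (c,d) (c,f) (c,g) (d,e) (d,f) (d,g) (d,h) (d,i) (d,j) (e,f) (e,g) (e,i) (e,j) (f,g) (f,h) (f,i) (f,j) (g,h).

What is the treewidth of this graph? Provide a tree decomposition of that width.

Treewidth 4.
Bags: B1 = {b, d, f, g, h}  B2 = {b, d, e, f, g}  B3 = {a, b, d, f, g}  B4 = {b, d, e, f, i}  B5 = {b, c, d, f, g}  B6 = {b, d, e, f, j}
Tree: B1–B2, B2–B3, B2–B4, B2–B5, B2–B6

Every bag has size at most 5, so the width is 5 − 1 = 4 and tw(G) ≤ 4. Conversely, {b, d, e, f, g} is a clique of size 5, and the vertices of any clique must share a bag in every tree decomposition; so some bag has ≥ 5 vertices and tw(G) ≥ 4. Therefore the treewidth is 4.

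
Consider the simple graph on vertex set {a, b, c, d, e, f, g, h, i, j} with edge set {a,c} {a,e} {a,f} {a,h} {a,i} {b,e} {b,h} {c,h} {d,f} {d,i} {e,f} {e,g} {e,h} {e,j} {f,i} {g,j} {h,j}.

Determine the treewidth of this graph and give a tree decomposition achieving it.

The largest bag has 3 vertices, giving width 2; this decomposition certifies tw(G) ≤ 2. For the lower bound, the 3 vertices {d, f, i} are pairwise adjacent, and any tree decomposition puts a clique entirely inside one bag — forcing width ≥ 2. Hence tw(G) = 2 exactly.

Treewidth 2.
One optimal decomposition is:
Bags: B1 = {a, c, h}  B2 = {a, e, h}  B3 = {e, h, j}  B4 = {b, e, h}  B5 = {a, e, f}  B6 = {a, f, i}  B7 = {e, g, j}  B8 = {d, f, i}
Tree: B1–B2, B2–B3, B3–B4, B2–B5, B5–B6, B3–B7, B6–B8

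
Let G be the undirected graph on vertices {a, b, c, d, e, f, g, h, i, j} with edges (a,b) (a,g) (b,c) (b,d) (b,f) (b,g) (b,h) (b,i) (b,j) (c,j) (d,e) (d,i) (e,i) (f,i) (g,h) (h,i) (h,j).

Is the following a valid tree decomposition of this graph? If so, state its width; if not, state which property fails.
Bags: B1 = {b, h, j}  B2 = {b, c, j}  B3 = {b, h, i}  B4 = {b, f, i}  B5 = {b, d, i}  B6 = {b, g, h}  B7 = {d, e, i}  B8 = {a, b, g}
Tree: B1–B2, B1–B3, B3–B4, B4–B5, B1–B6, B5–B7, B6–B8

Yes; width 2.

Vertex coverage: the bags together contain {a, b, c, d, e, f, g, h, i, j}, the full vertex set. Edge coverage: each edge of G has both endpoints in at least one bag. Running intersection: for every vertex, the bags containing it form a connected subtree. All three properties hold, so this is a valid tree decomposition of width max|bag| − 1 = 2, and hence tw(G) ≤ 2.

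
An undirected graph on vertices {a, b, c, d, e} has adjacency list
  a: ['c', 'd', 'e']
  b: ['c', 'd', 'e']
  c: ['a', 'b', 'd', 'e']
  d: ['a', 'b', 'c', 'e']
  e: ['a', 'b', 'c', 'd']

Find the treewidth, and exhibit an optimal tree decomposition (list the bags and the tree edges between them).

The largest bag has 4 vertices, giving width 3; this decomposition certifies tw(G) ≤ 3. On the other hand G contains the 4-clique {a, c, d, e}. A clique must lie in a single bag of any decomposition, so no decomposition can have width below 3. Therefore the treewidth is 3.

Treewidth 3.
One optimal decomposition is:
Bags: B1 = {b, c, d, e}  B2 = {a, c, d, e}
Tree: B1–B2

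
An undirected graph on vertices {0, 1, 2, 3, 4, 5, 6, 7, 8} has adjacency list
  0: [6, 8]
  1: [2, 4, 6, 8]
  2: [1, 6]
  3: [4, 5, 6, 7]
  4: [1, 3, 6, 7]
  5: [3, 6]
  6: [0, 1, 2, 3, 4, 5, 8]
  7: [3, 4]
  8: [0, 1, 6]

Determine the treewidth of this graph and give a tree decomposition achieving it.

Every bag has size at most 3, so the width is 3 − 1 = 2 and tw(G) ≤ 2. Conversely, {0, 6, 8} is a clique of size 3, and the vertices of any clique must share a bag in every tree decomposition; so some bag has ≥ 3 vertices and tw(G) ≥ 2. The upper and lower bounds meet at 2, so that is the treewidth.

Treewidth 2.
Bags: B1 = {1, 4, 6}  B2 = {1, 2, 6}  B3 = {3, 4, 6}  B4 = {3, 4, 7}  B5 = {3, 5, 6}  B6 = {1, 6, 8}  B7 = {0, 6, 8}
Tree: B1–B2, B1–B3, B3–B4, B3–B5, B1–B6, B6–B7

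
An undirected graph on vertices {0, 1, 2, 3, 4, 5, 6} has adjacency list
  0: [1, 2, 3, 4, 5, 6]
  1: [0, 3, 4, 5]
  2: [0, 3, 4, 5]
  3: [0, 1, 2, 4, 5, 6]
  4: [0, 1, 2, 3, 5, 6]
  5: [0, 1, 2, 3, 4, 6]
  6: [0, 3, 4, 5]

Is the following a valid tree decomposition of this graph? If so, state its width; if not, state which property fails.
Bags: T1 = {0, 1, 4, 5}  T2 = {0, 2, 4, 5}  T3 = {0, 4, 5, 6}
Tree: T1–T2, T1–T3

A tree decomposition must satisfy three properties: every vertex lies in some bag; for every edge, both endpoints lie together in some bag; and for every vertex, the bags containing it form a connected subtree. Here vertex 3 appears in no bag, so the decomposition is invalid.

No — vertex 3 appears in no bag.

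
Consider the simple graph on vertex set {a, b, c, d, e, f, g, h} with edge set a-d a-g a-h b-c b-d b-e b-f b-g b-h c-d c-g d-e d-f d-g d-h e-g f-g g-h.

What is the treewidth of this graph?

A width-3 tree decomposition is:
Bags: B1 = {a, d, g, h}  B2 = {b, d, g, h}  B3 = {b, d, f, g}  B4 = {b, c, d, g}  B5 = {b, d, e, g}
Tree: B1–B2, B2–B3, B2–B4, B2–B5
Every bag has size at most 4, so the width is 4 − 1 = 3 and tw(G) ≤ 3. For the lower bound, the 4 vertices {a, d, g, h} are pairwise adjacent, and any tree decomposition puts a clique entirely inside one bag — forcing width ≥ 3. The upper and lower bounds meet at 3, so that is the treewidth.

3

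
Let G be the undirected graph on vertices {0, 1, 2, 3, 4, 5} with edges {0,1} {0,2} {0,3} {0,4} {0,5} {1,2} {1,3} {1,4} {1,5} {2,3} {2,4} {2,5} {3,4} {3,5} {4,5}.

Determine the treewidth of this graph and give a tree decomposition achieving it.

Treewidth 5.
Bags: B1 = {0, 1, 2, 3, 4, 5}
Tree: (single bag)

A single bag containing all 6 vertices is trivially a valid decomposition of width 5. On the other hand G contains the 6-clique {0, 1, 2, 3, 4, 5}. A clique must lie in a single bag of any decomposition, so no decomposition can have width below 5. Therefore the treewidth is 5.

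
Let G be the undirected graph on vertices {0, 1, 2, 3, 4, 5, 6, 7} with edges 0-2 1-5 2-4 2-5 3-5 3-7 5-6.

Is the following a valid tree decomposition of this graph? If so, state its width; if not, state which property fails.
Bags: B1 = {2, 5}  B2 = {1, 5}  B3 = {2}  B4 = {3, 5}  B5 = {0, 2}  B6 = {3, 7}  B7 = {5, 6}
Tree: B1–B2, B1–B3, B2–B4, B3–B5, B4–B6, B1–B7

A tree decomposition must satisfy three properties: every vertex lies in some bag; for every edge, both endpoints lie together in some bag; and for every vertex, the bags containing it form a connected subtree. Here vertex 4 appears in no bag, so the decomposition is invalid.

No — vertex 4 appears in no bag.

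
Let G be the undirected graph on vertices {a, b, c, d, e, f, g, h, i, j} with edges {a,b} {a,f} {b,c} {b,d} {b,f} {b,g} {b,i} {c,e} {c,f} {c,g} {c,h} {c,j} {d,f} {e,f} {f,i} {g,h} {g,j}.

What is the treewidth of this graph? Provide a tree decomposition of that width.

Every bag has size at most 3, so the width is 3 − 1 = 2 and tw(G) ≤ 2. Conversely, {c, g, j} is a clique of size 3, and the vertices of any clique must share a bag in every tree decomposition; so some bag has ≥ 3 vertices and tw(G) ≥ 2. Therefore the treewidth is 2.

Treewidth 2.
One such decomposition:
Bags: B1 = {a, b, f}  B2 = {b, c, f}  B3 = {b, c, g}  B4 = {c, e, f}  B5 = {c, g, j}  B6 = {b, f, i}  B7 = {c, g, h}  B8 = {b, d, f}
Tree: B1–B2, B2–B3, B2–B4, B3–B5, B1–B6, B3–B7, B6–B8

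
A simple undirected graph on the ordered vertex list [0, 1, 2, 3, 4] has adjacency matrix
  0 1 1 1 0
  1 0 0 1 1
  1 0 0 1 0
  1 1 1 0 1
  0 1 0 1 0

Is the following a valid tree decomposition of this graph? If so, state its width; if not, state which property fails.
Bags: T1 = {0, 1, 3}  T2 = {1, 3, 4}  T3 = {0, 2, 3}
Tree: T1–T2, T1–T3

Every vertex of G appears in some bag (union = {0, 1, 2, 3, 4}); every edge is covered by a bag; and for each vertex v the set of bags containing v is connected in the bag tree. The decomposition is therefore valid. The largest bag has 3 vertices, so the width is 2.

Yes; width 2.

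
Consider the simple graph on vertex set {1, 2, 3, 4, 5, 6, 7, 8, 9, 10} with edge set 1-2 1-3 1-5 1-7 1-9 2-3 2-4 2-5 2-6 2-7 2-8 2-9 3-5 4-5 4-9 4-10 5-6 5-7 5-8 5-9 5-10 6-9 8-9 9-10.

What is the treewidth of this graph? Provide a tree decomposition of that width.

Treewidth 3.
One such decomposition:
Bags: B1 = {1, 2, 5, 9}  B2 = {1, 2, 3, 5}  B3 = {1, 2, 5, 7}  B4 = {2, 5, 8, 9}  B5 = {2, 5, 6, 9}  B6 = {2, 4, 5, 9}  B7 = {4, 5, 9, 10}
Tree: B1–B2, B1–B3, B1–B4, B4–B5, B4–B6, B6–B7

Every bag has size at most 4, so the width is 4 − 1 = 3 and tw(G) ≤ 3. For the lower bound, the 4 vertices {2, 5, 8, 9} are pairwise adjacent, and any tree decomposition puts a clique entirely inside one bag — forcing width ≥ 3. Therefore the treewidth is 3.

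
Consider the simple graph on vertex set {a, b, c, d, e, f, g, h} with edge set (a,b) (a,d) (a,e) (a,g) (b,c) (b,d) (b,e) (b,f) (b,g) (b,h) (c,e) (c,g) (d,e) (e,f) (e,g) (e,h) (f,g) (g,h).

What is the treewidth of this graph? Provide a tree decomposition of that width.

Every bag has size at most 4, so the width is 4 − 1 = 3 and tw(G) ≤ 3. Conversely, {a, b, d, e} is a clique of size 4, and the vertices of any clique must share a bag in every tree decomposition; so some bag has ≥ 4 vertices and tw(G) ≥ 3. Therefore the treewidth is 3.

Treewidth 3.
One such decomposition:
Bags: B1 = {a, b, e, g}  B2 = {b, c, e, g}  B3 = {b, e, g, h}  B4 = {b, e, f, g}  B5 = {a, b, d, e}
Tree: B1–B2, B1–B3, B3–B4, B1–B5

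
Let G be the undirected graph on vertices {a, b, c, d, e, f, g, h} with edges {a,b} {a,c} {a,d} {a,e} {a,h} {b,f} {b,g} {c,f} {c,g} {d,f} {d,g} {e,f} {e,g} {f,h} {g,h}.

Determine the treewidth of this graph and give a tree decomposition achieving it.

Treewidth 3.
One such decomposition:
Bags: B1 = {a, f, g, h}  B2 = {a, c, f, g}  B3 = {a, b, f, g}  B4 = {a, e, f, g}  B5 = {a, d, f, g}
Tree: B1–B2, B2–B3, B3–B4, B4–B5

Every bag has size at most 4, so the width is 4 − 1 = 3 and tw(G) ≤ 3. For the lower bound: the 4 vertex sets {g,h}, {a,c}, {f}, {b} are disjoint, each induces a connected subgraph, and every pair is joined by at least one edge of G. Contracting each set to a single vertex therefore yields K_{4} as a minor, and since treewidth is minor-monotone, tw(G) ≥ tw(K_{4}) = 3. Combining the bounds, tw(G) = 3.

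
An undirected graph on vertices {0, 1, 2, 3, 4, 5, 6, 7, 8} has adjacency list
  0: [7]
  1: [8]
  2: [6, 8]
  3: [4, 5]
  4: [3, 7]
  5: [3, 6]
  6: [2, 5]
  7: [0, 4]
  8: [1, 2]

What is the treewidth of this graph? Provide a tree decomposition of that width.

Each bag holds 2 vertices, so the decomposition has width 1, which upper-bounds the treewidth. Since G has at least one edge (e.g. 1–8), it is not an edgeless graph, so tw(G) ≥ 1. Therefore the treewidth is 1.

Treewidth 1.
One such decomposition:
Bags: B1 = {1, 8}  B2 = {2, 8}  B3 = {2, 6}  B4 = {5, 6}  B5 = {3, 5}  B6 = {3, 4}  B7 = {4, 7}  B8 = {0, 7}
Tree: B1–B2, B2–B3, B3–B4, B4–B5, B5–B6, B6–B7, B7–B8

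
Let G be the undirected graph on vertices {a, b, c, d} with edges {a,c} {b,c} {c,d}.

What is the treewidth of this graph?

A width-1 tree decomposition is:
Bags: B1 = {c, d}  B2 = {b, c}  B3 = {a, c}
Tree: B1–B2, B2–B3
Each bag holds 2 vertices, so the decomposition has width 1, which upper-bounds the treewidth. Since G has at least one edge (e.g. c–d), it is not an edgeless graph, so tw(G) ≥ 1. The upper and lower bounds meet at 1, so that is the treewidth.

1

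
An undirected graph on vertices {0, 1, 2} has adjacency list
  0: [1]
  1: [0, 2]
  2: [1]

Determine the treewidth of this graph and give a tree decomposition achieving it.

Treewidth 1.
One optimal decomposition is:
Bags: B1 = {1, 2}  B2 = {0, 1}
Tree: B1–B2

The largest bag has 2 vertices, giving width 1; this decomposition certifies tw(G) ≤ 1. Any graph with an edge has treewidth ≥ 1, and G has the edge 2–1. Combining the bounds, tw(G) = 1.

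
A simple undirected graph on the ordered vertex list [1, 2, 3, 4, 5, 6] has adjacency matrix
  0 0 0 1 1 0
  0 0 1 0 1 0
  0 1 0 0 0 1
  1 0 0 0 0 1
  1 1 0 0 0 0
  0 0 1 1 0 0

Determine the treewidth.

A width-2 tree decomposition is:
Bags: B1 = {2, 3, 5}  B2 = {3, 5, 6}  B3 = {4, 5, 6}  B4 = {1, 4, 5}
Tree: B1–B2, B2–B3, B3–B4
Each bag holds 3 vertices, so the decomposition has width 2, which upper-bounds the treewidth. For the lower bound, G contains the cycle 5–2–3–6–4–1–5, so G is not a forest; only forests have treewidth ≤ 1, hence tw(G) ≥ 2. Combining the bounds, tw(G) = 2.

2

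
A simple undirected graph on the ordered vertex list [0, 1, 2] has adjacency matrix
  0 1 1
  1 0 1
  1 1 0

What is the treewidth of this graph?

A width-2 tree decomposition is:
Bags: B1 = {0, 1, 2}
Tree: (single bag)
With just one bag of size 3, the width is 3 − 1 = 2, so tw(G) ≤ 2. Conversely, {0, 1, 2} is a clique of size 3, and the vertices of any clique must share a bag in every tree decomposition; so some bag has ≥ 3 vertices and tw(G) ≥ 2. Therefore the treewidth is 2.

2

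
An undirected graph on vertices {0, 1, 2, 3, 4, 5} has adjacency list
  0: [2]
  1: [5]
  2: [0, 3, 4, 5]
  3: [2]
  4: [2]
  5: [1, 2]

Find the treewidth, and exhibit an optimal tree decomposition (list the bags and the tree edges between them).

Treewidth 1.
Bags: B1 = {2, 5}  B2 = {2, 4}  B3 = {2, 3}  B4 = {1, 5}  B5 = {0, 2}
Tree: B1–B2, B2–B3, B1–B4, B1–B5

The largest bag has 2 vertices, giving width 1; this decomposition certifies tw(G) ≤ 1. Since G has at least one edge (e.g. 5–2), it is not an edgeless graph, so tw(G) ≥ 1. Hence tw(G) = 1 exactly.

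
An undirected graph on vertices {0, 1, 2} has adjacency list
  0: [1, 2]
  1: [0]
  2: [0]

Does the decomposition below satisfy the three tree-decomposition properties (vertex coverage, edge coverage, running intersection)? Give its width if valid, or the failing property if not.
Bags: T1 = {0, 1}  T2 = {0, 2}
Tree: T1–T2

Yes; width 1.

Vertex coverage: the bags together contain {0, 1, 2}, the full vertex set. Edge coverage: each edge of G has both endpoints in at least one bag. Running intersection: for every vertex, the bags containing it form a connected subtree. All three properties hold, so this is a valid tree decomposition of width max|bag| − 1 = 1, and hence tw(G) ≤ 1.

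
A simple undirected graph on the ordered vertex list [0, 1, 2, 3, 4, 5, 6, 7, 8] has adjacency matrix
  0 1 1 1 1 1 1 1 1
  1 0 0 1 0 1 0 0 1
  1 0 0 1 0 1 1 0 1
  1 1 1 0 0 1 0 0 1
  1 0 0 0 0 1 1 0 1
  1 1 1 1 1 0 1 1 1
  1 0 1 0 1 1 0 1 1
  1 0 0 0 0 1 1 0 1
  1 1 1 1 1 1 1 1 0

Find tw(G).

4

A width-4 tree decomposition is:
Bags: B1 = {0, 2, 5, 6, 8}  B2 = {0, 2, 3, 5, 8}  B3 = {0, 5, 6, 7, 8}  B4 = {0, 4, 5, 6, 8}  B5 = {0, 1, 3, 5, 8}
Tree: B1–B2, B1–B3, B1–B4, B2–B5
The largest bag has 5 vertices, giving width 4; this decomposition certifies tw(G) ≤ 4. For the lower bound, the 5 vertices {0, 1, 3, 5, 8} are pairwise adjacent, and any tree decomposition puts a clique entirely inside one bag — forcing width ≥ 4. Therefore the treewidth is 4.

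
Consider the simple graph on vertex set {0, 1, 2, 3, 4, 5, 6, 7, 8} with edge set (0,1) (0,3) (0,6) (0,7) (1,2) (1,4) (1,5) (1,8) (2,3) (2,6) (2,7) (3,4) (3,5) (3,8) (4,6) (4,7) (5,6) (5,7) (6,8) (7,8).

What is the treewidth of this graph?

4

A width-4 tree decomposition is:
Bags: B1 = {1, 2, 3, 6, 7}  B2 = {1, 3, 6, 7, 8}  B3 = {1, 3, 4, 6, 7}  B4 = {0, 1, 3, 6, 7}  B5 = {1, 3, 5, 6, 7}
Tree: B1–B2, B2–B3, B3–B4, B4–B5
Every bag has size at most 5, so the width is 5 − 1 = 4 and tw(G) ≤ 4. For the lower bound: the 5 vertex sets {1,2}, {3,8}, {4,6}, {7}, {0} are disjoint, each induces a connected subgraph, and every pair is joined by at least one edge of G. Contracting each set to a single vertex therefore yields K_{5} as a minor, and since treewidth is minor-monotone, tw(G) ≥ tw(K_{5}) = 4. Therefore the treewidth is 4.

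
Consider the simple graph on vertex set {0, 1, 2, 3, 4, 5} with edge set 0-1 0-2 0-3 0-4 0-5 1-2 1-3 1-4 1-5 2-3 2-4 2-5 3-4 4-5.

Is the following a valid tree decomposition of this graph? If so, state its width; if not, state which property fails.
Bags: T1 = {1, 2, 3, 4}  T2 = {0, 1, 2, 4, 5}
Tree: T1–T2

No — edge (0,3) lies in no bag.

A tree decomposition must satisfy three properties: every vertex lies in some bag; for every edge, both endpoints lie together in some bag; and for every vertex, the bags containing it form a connected subtree. Here edge (0,3) lies in no bag, so the decomposition is invalid.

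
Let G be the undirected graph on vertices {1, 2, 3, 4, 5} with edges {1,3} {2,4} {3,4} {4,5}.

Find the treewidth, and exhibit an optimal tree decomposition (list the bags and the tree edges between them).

Treewidth 1.
One optimal decomposition is:
Bags: B1 = {1, 3}  B2 = {3, 4}  B3 = {4, 5}  B4 = {2, 4}
Tree: B1–B2, B2–B3, B3–B4

The largest bag has 2 vertices, giving width 1; this decomposition certifies tw(G) ≤ 1. G has an edge, so its treewidth is at least 1. Therefore the treewidth is 1.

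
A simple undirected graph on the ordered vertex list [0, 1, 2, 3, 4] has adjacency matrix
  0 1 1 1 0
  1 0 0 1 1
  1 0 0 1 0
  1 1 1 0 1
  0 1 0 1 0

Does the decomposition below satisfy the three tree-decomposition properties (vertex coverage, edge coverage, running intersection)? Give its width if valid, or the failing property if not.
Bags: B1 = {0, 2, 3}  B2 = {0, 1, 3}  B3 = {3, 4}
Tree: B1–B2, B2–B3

A tree decomposition must satisfy three properties: every vertex lies in some bag; for every edge, both endpoints lie together in some bag; and for every vertex, the bags containing it form a connected subtree. Here edge (1,4) lies in no bag, so the decomposition is invalid.

No — edge (1,4) lies in no bag.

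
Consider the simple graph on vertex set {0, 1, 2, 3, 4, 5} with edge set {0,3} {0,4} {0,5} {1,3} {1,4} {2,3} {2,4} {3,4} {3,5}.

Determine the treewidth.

A width-2 tree decomposition is:
Bags: B1 = {1, 3, 4}  B2 = {0, 3, 4}  B3 = {0, 3, 5}  B4 = {2, 3, 4}
Tree: B1–B2, B2–B3, B1–B4
The largest bag has 3 vertices, giving width 2; this decomposition certifies tw(G) ≤ 2. Conversely, {0, 3, 4} is a clique of size 3, and the vertices of any clique must share a bag in every tree decomposition; so some bag has ≥ 3 vertices and tw(G) ≥ 2. The upper and lower bounds meet at 2, so that is the treewidth.

2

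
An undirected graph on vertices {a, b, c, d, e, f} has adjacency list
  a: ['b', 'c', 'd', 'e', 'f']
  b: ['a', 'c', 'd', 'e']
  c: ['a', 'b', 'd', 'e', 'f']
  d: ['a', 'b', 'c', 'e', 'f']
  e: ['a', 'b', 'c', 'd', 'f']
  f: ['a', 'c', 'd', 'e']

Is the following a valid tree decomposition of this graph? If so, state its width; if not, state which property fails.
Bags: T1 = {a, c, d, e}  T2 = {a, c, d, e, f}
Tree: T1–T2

No — vertex b appears in no bag.

A tree decomposition must satisfy three properties: every vertex lies in some bag; for every edge, both endpoints lie together in some bag; and for every vertex, the bags containing it form a connected subtree. Here vertex b appears in no bag, so the decomposition is invalid.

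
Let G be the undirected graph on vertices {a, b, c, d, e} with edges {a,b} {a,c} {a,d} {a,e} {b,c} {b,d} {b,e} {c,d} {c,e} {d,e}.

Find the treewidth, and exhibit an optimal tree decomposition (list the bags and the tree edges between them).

A single bag containing all 5 vertices is trivially a valid decomposition of width 4. Conversely, {a, b, c, d, e} is a clique of size 5, and the vertices of any clique must share a bag in every tree decomposition; so some bag has ≥ 5 vertices and tw(G) ≥ 4. Therefore the treewidth is 4.

Treewidth 4.
Bags: B1 = {a, b, c, d, e}
Tree: (single bag)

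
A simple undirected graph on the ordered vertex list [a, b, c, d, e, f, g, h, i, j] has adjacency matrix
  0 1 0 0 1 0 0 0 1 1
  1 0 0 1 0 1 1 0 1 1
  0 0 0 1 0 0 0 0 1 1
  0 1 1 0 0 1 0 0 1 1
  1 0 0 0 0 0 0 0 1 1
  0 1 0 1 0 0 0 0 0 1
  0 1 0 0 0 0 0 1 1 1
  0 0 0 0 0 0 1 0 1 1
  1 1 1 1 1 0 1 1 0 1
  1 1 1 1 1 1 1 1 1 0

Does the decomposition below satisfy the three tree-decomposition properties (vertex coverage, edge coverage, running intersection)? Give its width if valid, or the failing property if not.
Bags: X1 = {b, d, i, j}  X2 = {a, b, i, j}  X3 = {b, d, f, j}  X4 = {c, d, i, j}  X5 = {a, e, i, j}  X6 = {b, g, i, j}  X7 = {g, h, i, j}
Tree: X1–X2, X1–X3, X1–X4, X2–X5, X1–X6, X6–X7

Vertex coverage: the bags together contain {a, b, c, d, e, f, g, h, i, j}, the full vertex set. Edge coverage: each edge of G has both endpoints in at least one bag. Running intersection: for every vertex, the bags containing it form a connected subtree. All three properties hold, so this is a valid tree decomposition of width max|bag| − 1 = 3, and hence tw(G) ≤ 3.

Yes; width 3.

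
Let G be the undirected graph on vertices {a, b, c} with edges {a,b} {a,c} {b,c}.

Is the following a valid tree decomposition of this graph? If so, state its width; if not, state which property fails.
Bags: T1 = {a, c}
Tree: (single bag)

No — vertex b appears in no bag.

A tree decomposition must satisfy three properties: every vertex lies in some bag; for every edge, both endpoints lie together in some bag; and for every vertex, the bags containing it form a connected subtree. Here vertex b appears in no bag, so the decomposition is invalid.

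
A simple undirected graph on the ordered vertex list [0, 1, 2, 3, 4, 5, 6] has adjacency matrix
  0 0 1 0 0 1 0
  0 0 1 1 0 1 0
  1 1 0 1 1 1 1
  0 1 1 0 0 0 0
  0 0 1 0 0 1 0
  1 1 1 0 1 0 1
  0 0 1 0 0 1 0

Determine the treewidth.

A width-2 tree decomposition is:
Bags: B1 = {0, 2, 5}  B2 = {1, 2, 5}  B3 = {1, 2, 3}  B4 = {2, 5, 6}  B5 = {2, 4, 5}
Tree: B1–B2, B2–B3, B2–B4, B2–B5
Every bag has size at most 3, so the width is 3 − 1 = 2 and tw(G) ≤ 2. For the lower bound, the 3 vertices {1, 2, 3} are pairwise adjacent, and any tree decomposition puts a clique entirely inside one bag — forcing width ≥ 2. Therefore the treewidth is 2.

2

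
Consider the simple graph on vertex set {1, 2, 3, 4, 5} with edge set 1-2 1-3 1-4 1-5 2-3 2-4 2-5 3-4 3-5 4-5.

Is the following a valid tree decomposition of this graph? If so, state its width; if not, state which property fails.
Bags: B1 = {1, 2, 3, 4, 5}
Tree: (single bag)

Vertex coverage: the bags together contain {1, 2, 3, 4, 5}, the full vertex set. Edge coverage: each edge of G has both endpoints in at least one bag. Running intersection: for every vertex, the bags containing it form a connected subtree. All three properties hold, so this is a valid tree decomposition of width max|bag| − 1 = 4, and hence tw(G) ≤ 4.

Yes; width 4.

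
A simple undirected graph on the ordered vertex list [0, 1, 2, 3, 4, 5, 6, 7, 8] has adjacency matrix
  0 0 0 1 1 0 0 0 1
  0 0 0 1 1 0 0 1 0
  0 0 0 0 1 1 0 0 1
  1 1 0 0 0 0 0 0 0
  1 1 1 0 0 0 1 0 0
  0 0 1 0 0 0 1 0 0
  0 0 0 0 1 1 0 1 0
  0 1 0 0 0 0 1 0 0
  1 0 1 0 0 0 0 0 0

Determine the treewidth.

3

A width-3 tree decomposition is:
Bags: B1 = {0, 1, 3, 8}  B2 = {0, 1, 4, 8}  B3 = {1, 2, 4, 8}  B4 = {1, 2, 4, 7}  B5 = {2, 4, 6, 7}  B6 = {2, 5, 6, 7}
Tree: B1–B2, B2–B3, B3–B4, B4–B5, B5–B6
Every bag has size at most 4, so the width is 4 − 1 = 3 and tw(G) ≤ 3. For the lower bound: the 4 vertex sets {0,3,8}, {1}, {4}, {2,5,6,7} are disjoint, each induces a connected subgraph, and every pair is joined by at least one edge of G. Contracting each set to a single vertex therefore yields K_{4} as a minor, and since treewidth is minor-monotone, tw(G) ≥ tw(K_{4}) = 3. Hence tw(G) = 3 exactly.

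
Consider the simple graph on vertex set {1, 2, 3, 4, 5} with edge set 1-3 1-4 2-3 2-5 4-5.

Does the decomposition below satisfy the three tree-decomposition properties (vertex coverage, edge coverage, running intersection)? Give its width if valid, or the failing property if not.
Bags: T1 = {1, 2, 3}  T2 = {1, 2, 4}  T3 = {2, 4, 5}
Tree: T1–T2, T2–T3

Yes; width 2.

Checking the three conditions: (i) the bags cover all of {1, 2, 3, 4, 5}; (ii) for each edge, some bag contains both endpoints; (iii) the bags containing any fixed vertex form a subtree. All hold, so the decomposition is valid with width 3 − 1 = 2.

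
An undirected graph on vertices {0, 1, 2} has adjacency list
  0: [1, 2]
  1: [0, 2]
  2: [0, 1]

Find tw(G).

2

A width-2 tree decomposition is:
Bags: B1 = {0, 1, 2}
Tree: (single bag)
A single bag containing all 3 vertices is trivially a valid decomposition of width 2. On the other hand G contains the 3-clique {0, 1, 2}. A clique must lie in a single bag of any decomposition, so no decomposition can have width below 2. Combining the bounds, tw(G) = 2.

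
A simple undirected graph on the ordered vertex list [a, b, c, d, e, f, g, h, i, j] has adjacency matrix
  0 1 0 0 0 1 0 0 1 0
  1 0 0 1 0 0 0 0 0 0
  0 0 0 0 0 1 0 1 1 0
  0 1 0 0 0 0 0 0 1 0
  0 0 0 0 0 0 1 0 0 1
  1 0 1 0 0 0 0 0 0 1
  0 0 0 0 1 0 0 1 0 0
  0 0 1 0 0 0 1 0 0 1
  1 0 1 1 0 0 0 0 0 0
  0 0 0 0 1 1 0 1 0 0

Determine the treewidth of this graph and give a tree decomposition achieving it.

Treewidth 2.
One optimal decomposition is:
Bags: B1 = {e, g, h}  B2 = {e, h, j}  B3 = {c, h, j}  B4 = {c, f, j}  B5 = {c, f, i}  B6 = {a, f, i}  B7 = {a, d, i}  B8 = {a, b, d}
Tree: B1–B2, B2–B3, B3–B4, B4–B5, B5–B6, B6–B7, B7–B8

The largest bag has 3 vertices, giving width 2; this decomposition certifies tw(G) ≤ 2. Since g–e–j–h–g is a cycle in G, G is not acyclic. Forests are exactly the graphs of treewidth ≤ 1, so tw(G) ≥ 2. Hence tw(G) = 2 exactly.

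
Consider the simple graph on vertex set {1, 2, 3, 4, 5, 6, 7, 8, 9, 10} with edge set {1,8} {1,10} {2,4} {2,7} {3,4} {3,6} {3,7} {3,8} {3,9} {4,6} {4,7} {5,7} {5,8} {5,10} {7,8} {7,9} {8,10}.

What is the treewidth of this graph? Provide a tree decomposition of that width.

Each bag holds 3 vertices, so the decomposition has width 2, which upper-bounds the treewidth. Conversely, {1, 8, 10} is a clique of size 3, and the vertices of any clique must share a bag in every tree decomposition; so some bag has ≥ 3 vertices and tw(G) ≥ 2. The upper and lower bounds meet at 2, so that is the treewidth.

Treewidth 2.
One optimal decomposition is:
Bags: B1 = {3, 4, 6}  B2 = {3, 4, 7}  B3 = {3, 7, 9}  B4 = {3, 7, 8}  B5 = {5, 7, 8}  B6 = {2, 4, 7}  B7 = {5, 8, 10}  B8 = {1, 8, 10}
Tree: B1–B2, B2–B3, B2–B4, B4–B5, B2–B6, B5–B7, B7–B8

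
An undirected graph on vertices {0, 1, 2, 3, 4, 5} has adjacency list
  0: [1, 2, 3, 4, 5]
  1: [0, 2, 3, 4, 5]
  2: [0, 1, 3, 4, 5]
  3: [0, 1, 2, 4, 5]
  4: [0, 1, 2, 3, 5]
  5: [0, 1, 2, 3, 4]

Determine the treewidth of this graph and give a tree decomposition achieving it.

Treewidth 5.
One such decomposition:
Bags: B1 = {0, 1, 2, 3, 4, 5}
Tree: (single bag)

With just one bag of size 6, the width is 6 − 1 = 5, so tw(G) ≤ 5. Conversely, {0, 1, 2, 3, 4, 5} is a clique of size 6, and the vertices of any clique must share a bag in every tree decomposition; so some bag has ≥ 6 vertices and tw(G) ≥ 5. Therefore the treewidth is 5.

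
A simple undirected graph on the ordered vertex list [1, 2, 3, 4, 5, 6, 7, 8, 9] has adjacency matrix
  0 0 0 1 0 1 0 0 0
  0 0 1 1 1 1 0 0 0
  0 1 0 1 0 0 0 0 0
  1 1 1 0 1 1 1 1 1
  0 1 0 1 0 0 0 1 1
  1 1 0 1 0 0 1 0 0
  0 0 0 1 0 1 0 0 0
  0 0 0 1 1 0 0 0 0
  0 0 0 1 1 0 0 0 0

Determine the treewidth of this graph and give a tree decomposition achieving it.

Each bag holds 3 vertices, so the decomposition has width 2, which upper-bounds the treewidth. On the other hand G contains the 3-clique {1, 4, 6}. A clique must lie in a single bag of any decomposition, so no decomposition can have width below 2. Hence tw(G) = 2 exactly.

Treewidth 2.
One optimal decomposition is:
Bags: B1 = {4, 5, 9}  B2 = {2, 4, 5}  B3 = {2, 4, 6}  B4 = {4, 5, 8}  B5 = {1, 4, 6}  B6 = {4, 6, 7}  B7 = {2, 3, 4}
Tree: B1–B2, B2–B3, B1–B4, B3–B5, B5–B6, B3–B7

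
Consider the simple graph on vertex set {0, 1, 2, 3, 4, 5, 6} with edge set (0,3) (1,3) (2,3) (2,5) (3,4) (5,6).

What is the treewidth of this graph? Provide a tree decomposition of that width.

Treewidth 1.
Bags: B1 = {5, 6}  B2 = {2, 5}  B3 = {2, 3}  B4 = {1, 3}  B5 = {3, 4}  B6 = {0, 3}
Tree: B1–B2, B2–B3, B3–B4, B4–B5, B3–B6

Every bag has size at most 2, so the width is 2 − 1 = 1 and tw(G) ≤ 1. G has an edge, so its treewidth is at least 1. Hence tw(G) = 1 exactly.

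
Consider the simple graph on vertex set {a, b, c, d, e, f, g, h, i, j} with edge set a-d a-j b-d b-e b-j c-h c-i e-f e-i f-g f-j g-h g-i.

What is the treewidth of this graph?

2

A width-2 tree decomposition is:
Bags: B1 = {a, b, d}  B2 = {a, b, j}  B3 = {b, e, j}  B4 = {e, f, j}  B5 = {e, f, i}  B6 = {f, g, i}  B7 = {c, g, i}  B8 = {c, g, h}
Tree: B1–B2, B2–B3, B3–B4, B4–B5, B5–B6, B6–B7, B7–B8
Each bag holds 3 vertices, so the decomposition has width 2, which upper-bounds the treewidth. Since d–a–j–b–d is a cycle in G, G is not acyclic. Forests are exactly the graphs of treewidth ≤ 1, so tw(G) ≥ 2. Combining the bounds, tw(G) = 2.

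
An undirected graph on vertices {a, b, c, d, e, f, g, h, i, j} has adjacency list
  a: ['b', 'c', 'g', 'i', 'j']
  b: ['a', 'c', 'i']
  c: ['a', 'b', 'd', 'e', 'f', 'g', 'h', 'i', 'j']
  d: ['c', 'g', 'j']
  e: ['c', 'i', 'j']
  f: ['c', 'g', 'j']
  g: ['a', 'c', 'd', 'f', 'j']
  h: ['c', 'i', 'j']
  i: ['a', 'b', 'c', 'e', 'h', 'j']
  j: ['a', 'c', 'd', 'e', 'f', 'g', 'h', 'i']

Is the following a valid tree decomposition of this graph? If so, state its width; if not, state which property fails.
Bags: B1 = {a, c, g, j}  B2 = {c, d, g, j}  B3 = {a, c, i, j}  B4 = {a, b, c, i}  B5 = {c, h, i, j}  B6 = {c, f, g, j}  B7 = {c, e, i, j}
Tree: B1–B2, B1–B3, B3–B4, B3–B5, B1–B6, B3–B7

Every vertex of G appears in some bag (union = {a, b, c, d, e, f, g, h, i, j}); every edge is covered by a bag; and for each vertex v the set of bags containing v is connected in the bag tree. The decomposition is therefore valid. The largest bag has 4 vertices, so the width is 3.

Yes; width 3.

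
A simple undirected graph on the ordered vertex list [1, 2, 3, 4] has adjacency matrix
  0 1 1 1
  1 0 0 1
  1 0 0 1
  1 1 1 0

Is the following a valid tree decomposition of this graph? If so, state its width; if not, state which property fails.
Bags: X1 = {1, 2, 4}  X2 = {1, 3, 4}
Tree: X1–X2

Every vertex of G appears in some bag (union = {1, 2, 3, 4}); every edge is covered by a bag; and for each vertex v the set of bags containing v is connected in the bag tree. The decomposition is therefore valid. The largest bag has 3 vertices, so the width is 2.

Yes; width 2.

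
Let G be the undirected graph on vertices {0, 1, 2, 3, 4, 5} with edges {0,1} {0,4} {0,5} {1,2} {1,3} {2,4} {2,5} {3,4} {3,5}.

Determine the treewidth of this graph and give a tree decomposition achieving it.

Each bag holds 4 vertices, so the decomposition has width 3, which upper-bounds the treewidth. For the lower bound: the 4 vertex sets {3,4}, {0,5}, {1}, {2} are disjoint, each induces a connected subgraph, and every pair is joined by at least one edge of G. Contracting each set to a single vertex therefore yields K_{4} as a minor, and since treewidth is minor-monotone, tw(G) ≥ tw(K_{4}) = 3. Combining the bounds, tw(G) = 3.

Treewidth 3.
Bags: B1 = {1, 3, 4, 5}  B2 = {0, 1, 4, 5}  B3 = {1, 2, 4, 5}
Tree: B1–B2, B2–B3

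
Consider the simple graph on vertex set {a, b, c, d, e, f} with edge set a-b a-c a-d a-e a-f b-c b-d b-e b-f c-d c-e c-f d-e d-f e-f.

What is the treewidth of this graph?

5

A width-5 tree decomposition is:
Bags: B1 = {a, b, c, d, e, f}
Tree: (single bag)
A single bag containing all 6 vertices is trivially a valid decomposition of width 5. On the other hand G contains the 6-clique {a, b, c, d, e, f}. A clique must lie in a single bag of any decomposition, so no decomposition can have width below 5. The upper and lower bounds meet at 5, so that is the treewidth.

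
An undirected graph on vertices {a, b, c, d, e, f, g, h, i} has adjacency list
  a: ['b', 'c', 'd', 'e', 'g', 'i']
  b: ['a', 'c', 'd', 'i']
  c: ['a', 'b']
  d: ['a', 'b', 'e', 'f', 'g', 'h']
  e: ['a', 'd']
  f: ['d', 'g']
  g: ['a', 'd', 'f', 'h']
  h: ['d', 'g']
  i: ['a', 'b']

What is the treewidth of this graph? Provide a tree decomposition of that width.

Treewidth 2.
One optimal decomposition is:
Bags: B1 = {a, b, i}  B2 = {a, b, c}  B3 = {a, b, d}  B4 = {a, d, e}  B5 = {a, d, g}  B6 = {d, g, h}  B7 = {d, f, g}
Tree: B1–B2, B2–B3, B3–B4, B3–B5, B5–B6, B5–B7

Every bag has size at most 3, so the width is 3 − 1 = 2 and tw(G) ≤ 2. On the other hand G contains the 3-clique {d, g, h}. A clique must lie in a single bag of any decomposition, so no decomposition can have width below 2. Therefore the treewidth is 2.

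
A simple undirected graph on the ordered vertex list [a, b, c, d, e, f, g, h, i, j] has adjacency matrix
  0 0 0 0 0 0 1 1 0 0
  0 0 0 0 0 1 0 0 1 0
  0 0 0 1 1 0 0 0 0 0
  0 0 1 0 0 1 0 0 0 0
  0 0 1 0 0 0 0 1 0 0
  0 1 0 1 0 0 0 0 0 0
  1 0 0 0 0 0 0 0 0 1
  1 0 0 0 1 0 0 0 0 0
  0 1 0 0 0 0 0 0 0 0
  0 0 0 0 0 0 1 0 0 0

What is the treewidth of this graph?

1

A width-1 tree decomposition is:
Bags: B1 = {g, j}  B2 = {a, g}  B3 = {a, h}  B4 = {e, h}  B5 = {c, e}  B6 = {c, d}  B7 = {d, f}  B8 = {b, f}  B9 = {b, i}
Tree: B1–B2, B2–B3, B3–B4, B4–B5, B5–B6, B6–B7, B7–B8, B8–B9
Every bag has size at most 2, so the width is 2 − 1 = 1 and tw(G) ≤ 1. G has an edge, so its treewidth is at least 1. Therefore the treewidth is 1.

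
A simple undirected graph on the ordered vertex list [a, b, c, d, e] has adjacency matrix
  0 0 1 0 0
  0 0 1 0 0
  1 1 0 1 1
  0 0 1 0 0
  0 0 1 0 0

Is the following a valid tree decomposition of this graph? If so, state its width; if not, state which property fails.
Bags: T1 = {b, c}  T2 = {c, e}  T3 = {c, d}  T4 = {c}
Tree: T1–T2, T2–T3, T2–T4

A tree decomposition must satisfy three properties: every vertex lies in some bag; for every edge, both endpoints lie together in some bag; and for every vertex, the bags containing it form a connected subtree. Here vertex a appears in no bag, so the decomposition is invalid.

No — vertex a appears in no bag.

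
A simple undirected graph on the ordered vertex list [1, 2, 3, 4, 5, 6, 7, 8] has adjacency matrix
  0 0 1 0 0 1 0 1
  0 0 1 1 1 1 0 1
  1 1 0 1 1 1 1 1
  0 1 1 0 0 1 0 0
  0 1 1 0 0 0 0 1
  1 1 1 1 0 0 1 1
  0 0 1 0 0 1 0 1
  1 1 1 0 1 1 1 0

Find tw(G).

3

A width-3 tree decomposition is:
Bags: B1 = {2, 3, 6, 8}  B2 = {3, 6, 7, 8}  B3 = {1, 3, 6, 8}  B4 = {2, 3, 5, 8}  B5 = {2, 3, 4, 6}
Tree: B1–B2, B1–B3, B1–B4, B1–B5
Every bag has size at most 4, so the width is 4 − 1 = 3 and tw(G) ≤ 3. Conversely, {2, 3, 5, 8} is a clique of size 4, and the vertices of any clique must share a bag in every tree decomposition; so some bag has ≥ 4 vertices and tw(G) ≥ 3. Therefore the treewidth is 3.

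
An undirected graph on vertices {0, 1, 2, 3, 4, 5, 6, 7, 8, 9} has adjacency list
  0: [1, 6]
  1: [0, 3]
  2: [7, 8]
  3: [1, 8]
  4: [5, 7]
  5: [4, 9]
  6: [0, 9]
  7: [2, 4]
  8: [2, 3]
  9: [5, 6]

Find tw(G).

2

A width-2 tree decomposition is:
Bags: B1 = {2, 3, 8}  B2 = {1, 2, 3}  B3 = {0, 1, 2}  B4 = {0, 2, 6}  B5 = {2, 6, 9}  B6 = {2, 5, 9}  B7 = {2, 4, 5}  B8 = {2, 4, 7}
Tree: B1–B2, B2–B3, B3–B4, B4–B5, B5–B6, B6–B7, B7–B8
Each bag holds 3 vertices, so the decomposition has width 2, which upper-bounds the treewidth. Since 2–8–3–1–0–6–9–5–4–7–2 is a cycle in G, G is not acyclic. Forests are exactly the graphs of treewidth ≤ 1, so tw(G) ≥ 2. The upper and lower bounds meet at 2, so that is the treewidth.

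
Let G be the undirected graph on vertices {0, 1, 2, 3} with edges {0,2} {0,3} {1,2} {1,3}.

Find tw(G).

2

A width-2 tree decomposition is:
Bags: B1 = {1, 2, 3}  B2 = {0, 2, 3}
Tree: B1–B2
Each bag holds 3 vertices, so the decomposition has width 2, which upper-bounds the treewidth. The edges 3–1–2–0–3 form a cycle, so G is not a tree and its treewidth is at least 2. The upper and lower bounds meet at 2, so that is the treewidth.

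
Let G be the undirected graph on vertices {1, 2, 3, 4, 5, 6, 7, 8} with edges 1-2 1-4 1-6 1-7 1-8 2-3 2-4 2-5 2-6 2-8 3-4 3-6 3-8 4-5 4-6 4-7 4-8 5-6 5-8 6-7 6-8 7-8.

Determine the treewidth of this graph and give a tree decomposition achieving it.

Treewidth 4.
One optimal decomposition is:
Bags: B1 = {1, 2, 4, 6, 8}  B2 = {2, 3, 4, 6, 8}  B3 = {2, 4, 5, 6, 8}  B4 = {1, 4, 6, 7, 8}
Tree: B1–B2, B1–B3, B1–B4

The largest bag has 5 vertices, giving width 4; this decomposition certifies tw(G) ≤ 4. On the other hand G contains the 5-clique {1, 2, 4, 6, 8}. A clique must lie in a single bag of any decomposition, so no decomposition can have width below 4. Therefore the treewidth is 4.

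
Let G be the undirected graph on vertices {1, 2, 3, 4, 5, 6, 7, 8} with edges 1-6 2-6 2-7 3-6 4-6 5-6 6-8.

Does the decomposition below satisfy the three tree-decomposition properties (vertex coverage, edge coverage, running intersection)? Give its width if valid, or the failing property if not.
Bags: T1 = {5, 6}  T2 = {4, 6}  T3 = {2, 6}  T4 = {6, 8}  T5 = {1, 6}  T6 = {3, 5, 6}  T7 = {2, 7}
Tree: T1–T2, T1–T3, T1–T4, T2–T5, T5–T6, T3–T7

No — bags containing vertex 5 are not connected in the tree.

A tree decomposition must satisfy three properties: every vertex lies in some bag; for every edge, both endpoints lie together in some bag; and for every vertex, the bags containing it form a connected subtree. Here bags containing vertex 5 are not connected in the tree, so the decomposition is invalid.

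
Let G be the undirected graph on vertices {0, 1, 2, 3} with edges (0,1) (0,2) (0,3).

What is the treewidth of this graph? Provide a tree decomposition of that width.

Treewidth 1.
Bags: B1 = {0, 3}  B2 = {0, 2}  B3 = {0, 1}
Tree: B1–B2, B2–B3

Each bag holds 2 vertices, so the decomposition has width 1, which upper-bounds the treewidth. G has an edge, so its treewidth is at least 1. Hence tw(G) = 1 exactly.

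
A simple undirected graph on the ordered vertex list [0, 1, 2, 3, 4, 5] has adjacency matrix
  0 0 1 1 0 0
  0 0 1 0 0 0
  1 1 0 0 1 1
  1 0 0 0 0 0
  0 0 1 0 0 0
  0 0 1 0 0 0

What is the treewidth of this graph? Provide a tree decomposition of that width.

Each bag holds 2 vertices, so the decomposition has width 1, which upper-bounds the treewidth. Any graph with an edge has treewidth ≥ 1, and G has the edge 0–2. Therefore the treewidth is 1.

Treewidth 1.
One optimal decomposition is:
Bags: B1 = {0, 2}  B2 = {2, 5}  B3 = {2, 4}  B4 = {1, 2}  B5 = {0, 3}
Tree: B1–B2, B2–B3, B2–B4, B1–B5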